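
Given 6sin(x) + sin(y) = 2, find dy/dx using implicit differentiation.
Differentiate the relation implicitly: treat y = y(x) and apply the chain rule, so every y-derivative picks up a y' = dy/dx factor.

With everything moved to the left-hand side, differentiate term by term:
  d/dx[6sin(x)] = 6cos(x)
  d/dx[sin(y)] = y'·cos(y)
  d/dx[-2] = 0

Separating the contributions that come from x directly and those that come through y:
  without y':      6cos(x)
  multiplying y':  cos(y)

so (6cos(x)) + (cos(y))·y' = 0, and therefore
  dy/dx = -(6cos(x))/(cos(y)) = -6cos(x)/cos(y)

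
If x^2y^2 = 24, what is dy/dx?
Take d/dx of both sides. Since y is implicitly a function of x, the chain rule attaches a y' = dy/dx factor whenever we differentiate through y.

Set F(x, y) = (left side) − (right side), so the curve is F = 0. Differentiating each term of F:
  d/dx[x^2y^2] = 2x^2y·y' + 2xy^2
  d/dx[-24] = 0

Collecting, the y'-free part is the partial derivative in x and the y' coefficient is the partial derivative in y:
  ∂F/∂x = 2xy^2
  ∂F/∂y = 2x^2y

so d/dx[F(x, y(x))] = ∂F/∂x + (∂F/∂y)·y' = 0. Rearranging,
  dy/dx = -(∂F/∂x)/(∂F/∂y) = -(2xy^2)/(2x^2y) = -y/x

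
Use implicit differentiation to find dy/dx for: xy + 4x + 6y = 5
Take d/dx of both sides. Since y is implicitly a function of x, the chain rule attaches a y' = dy/dx factor whenever we differentiate through y.

Set F(x, y) = (left side) − (right side), so the curve is F = 0. Differentiating each term of F:
  d/dx[xy] = x·y' + y
  d/dx[4x] = 4
  d/dx[6y] = 6·y'
  d/dx[-5] = 0

Collecting, the y'-free part is the partial derivative in x and the y' coefficient is the partial derivative in y:
  ∂F/∂x = y + 4
  ∂F/∂y = x + 6

so d/dx[F(x, y(x))] = ∂F/∂x + (∂F/∂y)·y' = 0. Rearranging,
  dy/dx = -(∂F/∂x)/(∂F/∂y) = -(y + 4)/(x + 6) = (-y - 4)/(x + 6)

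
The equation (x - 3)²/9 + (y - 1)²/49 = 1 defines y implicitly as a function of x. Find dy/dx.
Apply d/dx to both sides, remembering that y depends on x. Each occurrence of y therefore brings in a y' = dy/dx via the chain rule.

With F(x, y) equal to the left-hand side minus the right, differentiate F term by term:
  d/dx[(x - 3)^2/9] = 2x/9 - 2/3
  d/dx[(y - 1)^2/49] = 2·y'(y - 1)/49
  d/dx[-1] = 0
Adding these up, d/dx[F] = 0 becomes
  (2x/9 - 2/3) + (2y/49 - 2/49)·y' = 0,
so isolating y',
  dy/dx = -(2x/9 - 2/3)/(2y/49 - 2/49)
        = -(2(x - 3)/9)/(2(y - 1)/49) = 49(3 - x)/(9(y - 1))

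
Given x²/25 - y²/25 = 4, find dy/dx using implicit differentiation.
Differentiate both sides with respect to x, treating y as y(x). By the chain rule, any term containing y contributes a factor of y' = dy/dx when we differentiate it.

Move every term to one side and write the relation as F(x, y) = 0. Term by term,
  d/dx[x^2/25] = 2x/25
  d/dx[-y^2/25] = -2y·y'/25
  d/dx[-4] = 0

The pieces without y' make up ∂F/∂x and the coefficient of y' is ∂F/∂y:
  ∂F/∂x = 2x/25,
  ∂F/∂y = -2y/25.

Since d/dx[F] = ∂F/∂x + (∂F/∂y)·y' = 0, solve for y':
  (∂F/∂y)·y' = -∂F/∂x
  dy/dx = -(∂F/∂x)/(∂F/∂y) = -(2x/25)/(-2y/25) = x/y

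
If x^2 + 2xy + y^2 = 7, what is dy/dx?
Apply d/dx to both sides, remembering that y depends on x. Each occurrence of y therefore brings in a y' = dy/dx via the chain rule.

With F(x, y) equal to the left-hand side minus the right, differentiate F term by term:
  d/dx[x^2] = 2x
  d/dx[2xy] = 2x·y' + 2y
  d/dx[y^2] = 2y·y'
  d/dx[-7] = 0
Adding these up, d/dx[F] = 0 becomes
  (2x + 2y) + (2x + 2y)·y' = 0,
so isolating y',
  dy/dx = -(2x + 2y)/(2x + 2y) = -1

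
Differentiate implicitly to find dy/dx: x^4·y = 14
Differentiate both sides with respect to x, treating y as y(x). By the chain rule, any term containing y contributes a factor of y' = dy/dx when we differentiate it.

Move every term to one side and write the relation as F(x, y) = 0. Term by term,
  d/dx[x^4y] = x^4·y' + 4x^3y
  d/dx[-14] = 0

The pieces without y' make up ∂F/∂x and the coefficient of y' is ∂F/∂y:
  ∂F/∂x = 4x^3y,
  ∂F/∂y = x^4.

Since d/dx[F] = ∂F/∂x + (∂F/∂y)·y' = 0, solve for y':
  (∂F/∂y)·y' = -∂F/∂x
  dy/dx = -(∂F/∂x)/(∂F/∂y) = -(4x^3y)/(x^4) = -4y/x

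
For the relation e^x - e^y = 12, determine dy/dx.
Apply d/dx to both sides, remembering that y depends on x. Each occurrence of y therefore brings in a y' = dy/dx via the chain rule.

With F(x, y) equal to the left-hand side minus the right, differentiate F term by term:
  d/dx[e^(x)] = e^(x)
  d/dx[-e^(y)] = -y'·e^(y)
  d/dx[-12] = 0
Adding these up, d/dx[F] = 0 becomes
  (e^(x)) + (-e^(y))·y' = 0,
so isolating y',
  dy/dx = -(e^(x))/(-e^(y)) = e^(x - y)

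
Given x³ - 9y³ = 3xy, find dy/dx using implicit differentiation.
Differentiate the relation implicitly: treat y = y(x) and apply the chain rule, so every y-derivative picks up a y' = dy/dx factor.

With everything moved to the left-hand side, differentiate term by term:
  d/dx[x^3] = 3x^2
  d/dx[-3xy] = -3x·y' - 3y
  d/dx[-9y^3] = -27y^2·y'

Separating the contributions that come from x directly and those that come through y:
  without y':      3x^2 - 3y
  multiplying y':  -3x - 27y^2

so (3x^2 - 3y) + (-3x - 27y^2)·y' = 0, and therefore
  dy/dx = -(3x^2 - 3y)/(-3x - 27y^2) = (x^2 - y)/(x + 9y^2)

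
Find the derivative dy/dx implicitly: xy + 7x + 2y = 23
Differentiate the relation implicitly: treat y = y(x) and apply the chain rule, so every y-derivative picks up a y' = dy/dx factor.

With everything moved to the left-hand side, differentiate term by term:
  d/dx[xy] = x·y' + y
  d/dx[7x] = 7
  d/dx[2y] = 2·y'
  d/dx[-23] = 0

Separating the contributions that come from x directly and those that come through y:
  without y':      y + 7
  multiplying y':  x + 2

so (y + 7) + (x + 2)·y' = 0, and therefore
  dy/dx = -(y + 7)/(x + 2) = (-y - 7)/(x + 2)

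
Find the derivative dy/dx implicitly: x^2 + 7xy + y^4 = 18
Differentiate the relation implicitly: treat y = y(x) and apply the chain rule, so every y-derivative picks up a y' = dy/dx factor.

With everything moved to the left-hand side, differentiate term by term:
  d/dx[x^2] = 2x
  d/dx[7xy] = 7x·y' + 7y
  d/dx[y^4] = 4y^3·y'
  d/dx[-18] = 0

Separating the contributions that come from x directly and those that come through y:
  without y':      2x + 7y
  multiplying y':  7x + 4y^3

so (2x + 7y) + (7x + 4y^3)·y' = 0, and therefore
  dy/dx = -(2x + 7y)/(7x + 4y^3) = (-2x - 7y)/(7x + 4y^3)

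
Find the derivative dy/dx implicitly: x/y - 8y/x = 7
Differentiate the relation implicitly: treat y = y(x) and apply the chain rule, so every y-derivative picks up a y' = dy/dx factor.

With everything moved to the left-hand side, differentiate term by term:
  d/dx[x/y] = -x·y'/y^2 + 1/y
  d/dx[-8y/x] = -8·y'/x + 8y/x^2
  d/dx[-7] = 0

Separating the contributions that come from x directly and those that come through y:
  without y':      1/y + 8y/x^2
  multiplying y':  -x/y^2 - 8/x

so (1/y + 8y/x^2) + (-x/y^2 - 8/x)·y' = 0, and therefore
  dy/dx = -(1/y + 8y/x^2)/(-x/y^2 - 8/x)
        = -((x^2 + 8y^2)/(x^2y))/(-(x^2 + 8y^2)/(xy^2)) = y/x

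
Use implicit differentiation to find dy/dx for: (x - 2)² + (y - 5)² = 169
Differentiate the relation implicitly: treat y = y(x) and apply the chain rule, so every y-derivative picks up a y' = dy/dx factor.

With everything moved to the left-hand side, differentiate term by term:
  d/dx[(x - 2)^2] = 2x - 4
  d/dx[(y - 5)^2] = 2·y'(y - 5)
  d/dx[-169] = 0

Separating the contributions that come from x directly and those that come through y:
  without y':      2x - 4
  multiplying y':  2y - 10

so (2x - 4) + (2y - 10)·y' = 0, and therefore
  dy/dx = -(2x - 4)/(2y - 10) = (2 - x)/(y - 5)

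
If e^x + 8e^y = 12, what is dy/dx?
Take d/dx of both sides. Since y is implicitly a function of x, the chain rule attaches a y' = dy/dx factor whenever we differentiate through y.

Set F(x, y) = (left side) − (right side), so the curve is F = 0. Differentiating each term of F:
  d/dx[e^(x)] = e^(x)
  d/dx[8e^(y)] = 8·y'·e^(y)
  d/dx[-12] = 0

Collecting, the y'-free part is the partial derivative in x and the y' coefficient is the partial derivative in y:
  ∂F/∂x = e^(x)
  ∂F/∂y = 8e^(y)

so d/dx[F(x, y(x))] = ∂F/∂x + (∂F/∂y)·y' = 0. Rearranging,
  dy/dx = -(∂F/∂x)/(∂F/∂y) = -(e^(x))/(8e^(y)) = -e^(x - y)/8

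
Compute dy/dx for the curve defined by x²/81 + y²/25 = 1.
Take d/dx of both sides. Since y is implicitly a function of x, the chain rule attaches a y' = dy/dx factor whenever we differentiate through y.

Set F(x, y) = (left side) − (right side), so the curve is F = 0. Differentiating each term of F:
  d/dx[x^2/81] = 2x/81
  d/dx[y^2/25] = 2y·y'/25
  d/dx[-1] = 0

Collecting, the y'-free part is the partial derivative in x and the y' coefficient is the partial derivative in y:
  ∂F/∂x = 2x/81
  ∂F/∂y = 2y/25

so d/dx[F(x, y(x))] = ∂F/∂x + (∂F/∂y)·y' = 0. Rearranging,
  dy/dx = -(∂F/∂x)/(∂F/∂y) = -(2x/81)/(2y/25) = -25x/(81y)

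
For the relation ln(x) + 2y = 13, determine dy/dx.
Differentiate both sides with respect to x, treating y as y(x). By the chain rule, any term containing y contributes a factor of y' = dy/dx when we differentiate it.

Move every term to one side and write the relation as F(x, y) = 0. Term by term,
  d/dx[2y] = 2·y'
  d/dx[ln(x)] = 1/x
  d/dx[-13] = 0

The pieces without y' make up ∂F/∂x and the coefficient of y' is ∂F/∂y:
  ∂F/∂x = 1/x,
  ∂F/∂y = 2.

Since d/dx[F] = ∂F/∂x + (∂F/∂y)·y' = 0, solve for y':
  (∂F/∂y)·y' = -∂F/∂x
  dy/dx = -(∂F/∂x)/(∂F/∂y) = -(1/x)/(2) = -1/(2x)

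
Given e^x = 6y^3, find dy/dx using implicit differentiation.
Differentiate the relation implicitly: treat y = y(x) and apply the chain rule, so every y-derivative picks up a y' = dy/dx factor.

With everything moved to the left-hand side, differentiate term by term:
  d/dx[-6y^3] = -18y^2·y'
  d/dx[e^(x)] = e^(x)

Separating the contributions that come from x directly and those that come through y:
  without y':      e^(x)
  multiplying y':  -18y^2

so (e^(x)) + (-18y^2)·y' = 0, and therefore
  dy/dx = -(e^(x))/(-18y^2) = e^(x)/(18y^2)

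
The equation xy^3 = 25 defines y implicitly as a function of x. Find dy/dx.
Apply d/dx to both sides, remembering that y depends on x. Each occurrence of y therefore brings in a y' = dy/dx via the chain rule.

With F(x, y) equal to the left-hand side minus the right, differentiate F term by term:
  d/dx[xy^3] = 3xy^2·y' + y^3
  d/dx[-25] = 0
Adding these up, d/dx[F] = 0 becomes
  (y^3) + (3xy^2)·y' = 0,
so isolating y',
  dy/dx = -(y^3)/(3xy^2) = -y/(3x)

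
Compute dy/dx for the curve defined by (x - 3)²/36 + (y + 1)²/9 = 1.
Apply d/dx to both sides, remembering that y depends on x. Each occurrence of y therefore brings in a y' = dy/dx via the chain rule.

With F(x, y) equal to the left-hand side minus the right, differentiate F term by term:
  d/dx[(x - 3)^2/36] = x/18 - 1/6
  d/dx[(y + 1)^2/9] = 2·y'(y + 1)/9
  d/dx[-1] = 0
Adding these up, d/dx[F] = 0 becomes
  (x/18 - 1/6) + (2y/9 + 2/9)·y' = 0,
so isolating y',
  dy/dx = -(x/18 - 1/6)/(2y/9 + 2/9)
        = -((x - 3)/18)/(2(y + 1)/9) = (3 - x)/(4(y + 1))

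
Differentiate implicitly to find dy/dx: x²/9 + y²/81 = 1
Differentiate the relation implicitly: treat y = y(x) and apply the chain rule, so every y-derivative picks up a y' = dy/dx factor.

With everything moved to the left-hand side, differentiate term by term:
  d/dx[x^2/9] = 2x/9
  d/dx[y^2/81] = 2y·y'/81
  d/dx[-1] = 0

Separating the contributions that come from x directly and those that come through y:
  without y':      2x/9
  multiplying y':  2y/81

so (2x/9) + (2y/81)·y' = 0, and therefore
  dy/dx = -(2x/9)/(2y/81) = -9x/y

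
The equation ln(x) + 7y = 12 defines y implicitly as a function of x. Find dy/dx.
Apply d/dx to both sides, remembering that y depends on x. Each occurrence of y therefore brings in a y' = dy/dx via the chain rule.

With F(x, y) equal to the left-hand side minus the right, differentiate F term by term:
  d/dx[7y] = 7·y'
  d/dx[ln(x)] = 1/x
  d/dx[-12] = 0
Adding these up, d/dx[F] = 0 becomes
  (1/x) + (7)·y' = 0,
so isolating y',
  dy/dx = -(1/x)/(7) = -1/(7x)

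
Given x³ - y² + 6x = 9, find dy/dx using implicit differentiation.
Differentiate both sides with respect to x, treating y as y(x). By the chain rule, any term containing y contributes a factor of y' = dy/dx when we differentiate it.

Move every term to one side and write the relation as F(x, y) = 0. Term by term,
  d/dx[x^3] = 3x^2
  d/dx[6x] = 6
  d/dx[-y^2] = -2y·y'
  d/dx[-9] = 0

The pieces without y' make up ∂F/∂x and the coefficient of y' is ∂F/∂y:
  ∂F/∂x = 3x^2 + 6,
  ∂F/∂y = -2y.

Since d/dx[F] = ∂F/∂x + (∂F/∂y)·y' = 0, solve for y':
  (∂F/∂y)·y' = -∂F/∂x
  dy/dx = -(∂F/∂x)/(∂F/∂y) = -(3x^2 + 6)/(-2y) = 3(x^2 + 2)/(2y)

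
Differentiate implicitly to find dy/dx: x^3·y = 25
Apply d/dx to both sides, remembering that y depends on x. Each occurrence of y therefore brings in a y' = dy/dx via the chain rule.

With F(x, y) equal to the left-hand side minus the right, differentiate F term by term:
  d/dx[x^3y] = x^3·y' + 3x^2y
  d/dx[-25] = 0
Adding these up, d/dx[F] = 0 becomes
  (3x^2y) + (x^3)·y' = 0,
so isolating y',
  dy/dx = -(3x^2y)/(x^3) = -3y/x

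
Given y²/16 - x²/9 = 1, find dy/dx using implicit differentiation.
Differentiate the relation implicitly: treat y = y(x) and apply the chain rule, so every y-derivative picks up a y' = dy/dx factor.

With everything moved to the left-hand side, differentiate term by term:
  d/dx[-x^2/9] = -2x/9
  d/dx[y^2/16] = y·y'/8
  d/dx[-1] = 0

Separating the contributions that come from x directly and those that come through y:
  without y':      -2x/9
  multiplying y':  y/8

so (-2x/9) + (y/8)·y' = 0, and therefore
  dy/dx = -(-2x/9)/(y/8) = 16x/(9y)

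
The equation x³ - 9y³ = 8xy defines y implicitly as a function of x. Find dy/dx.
Differentiate both sides with respect to x, treating y as y(x). By the chain rule, any term containing y contributes a factor of y' = dy/dx when we differentiate it.

Move every term to one side and write the relation as F(x, y) = 0. Term by term,
  d/dx[x^3] = 3x^2
  d/dx[-8xy] = -8x·y' - 8y
  d/dx[-9y^3] = -27y^2·y'

The pieces without y' make up ∂F/∂x and the coefficient of y' is ∂F/∂y:
  ∂F/∂x = 3x^2 - 8y,
  ∂F/∂y = -8x - 27y^2.

Since d/dx[F] = ∂F/∂x + (∂F/∂y)·y' = 0, solve for y':
  (∂F/∂y)·y' = -∂F/∂x
  dy/dx = -(∂F/∂x)/(∂F/∂y) = -(3x^2 - 8y)/(-8x - 27y^2) = (3x^2 - 8y)/(8x + 27y^2)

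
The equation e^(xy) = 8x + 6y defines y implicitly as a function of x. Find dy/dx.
Apply d/dx to both sides, remembering that y depends on x. Each occurrence of y therefore brings in a y' = dy/dx via the chain rule.

With F(x, y) equal to the left-hand side minus the right, differentiate F term by term:
  d/dx[-8x] = -8
  d/dx[-6y] = -6·y'
  d/dx[e^(xy)] = (x·y' + y)·e^(xy)
Adding these up, d/dx[F] = 0 becomes
  (y·e^(xy) - 8) + (x·e^(xy) - 6)·y' = 0,
so isolating y',
  dy/dx = -(y·e^(xy) - 8)/(x·e^(xy) - 6) = (-y·e^(xy) + 8)/(x·e^(xy) - 6)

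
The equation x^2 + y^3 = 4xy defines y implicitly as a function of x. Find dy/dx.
Apply d/dx to both sides, remembering that y depends on x. Each occurrence of y therefore brings in a y' = dy/dx via the chain rule.

With F(x, y) equal to the left-hand side minus the right, differentiate F term by term:
  d/dx[x^2] = 2x
  d/dx[-4xy] = -4x·y' - 4y
  d/dx[y^3] = 3y^2·y'
Adding these up, d/dx[F] = 0 becomes
  (2x - 4y) + (-4x + 3y^2)·y' = 0,
so isolating y',
  dy/dx = -(2x - 4y)/(-4x + 3y^2) = 2(x - 2y)/(4x - 3y^2)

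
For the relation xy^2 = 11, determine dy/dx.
Differentiate both sides with respect to x, treating y as y(x). By the chain rule, any term containing y contributes a factor of y' = dy/dx when we differentiate it.

Move every term to one side and write the relation as F(x, y) = 0. Term by term,
  d/dx[xy^2] = 2xy·y' + y^2
  d/dx[-11] = 0

The pieces without y' make up ∂F/∂x and the coefficient of y' is ∂F/∂y:
  ∂F/∂x = y^2,
  ∂F/∂y = 2xy.

Since d/dx[F] = ∂F/∂x + (∂F/∂y)·y' = 0, solve for y':
  (∂F/∂y)·y' = -∂F/∂x
  dy/dx = -(∂F/∂x)/(∂F/∂y) = -(y^2)/(2xy) = -y/(2x)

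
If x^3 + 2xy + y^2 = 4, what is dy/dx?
Differentiate both sides with respect to x, treating y as y(x). By the chain rule, any term containing y contributes a factor of y' = dy/dx when we differentiate it.

Move every term to one side and write the relation as F(x, y) = 0. Term by term,
  d/dx[x^3] = 3x^2
  d/dx[2xy] = 2x·y' + 2y
  d/dx[y^2] = 2y·y'
  d/dx[-4] = 0

The pieces without y' make up ∂F/∂x and the coefficient of y' is ∂F/∂y:
  ∂F/∂x = 3x^2 + 2y,
  ∂F/∂y = 2x + 2y.

Since d/dx[F] = ∂F/∂x + (∂F/∂y)·y' = 0, solve for y':
  (∂F/∂y)·y' = -∂F/∂x
  dy/dx = -(∂F/∂x)/(∂F/∂y) = -(3x^2 + 2y)/(2x + 2y) = (-3x^2/2 - y)/(x + y)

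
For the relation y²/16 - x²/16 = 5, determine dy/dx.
Take d/dx of both sides. Since y is implicitly a function of x, the chain rule attaches a y' = dy/dx factor whenever we differentiate through y.

Set F(x, y) = (left side) − (right side), so the curve is F = 0. Differentiating each term of F:
  d/dx[-x^2/16] = -x/8
  d/dx[y^2/16] = y·y'/8
  d/dx[-5] = 0

Collecting, the y'-free part is the partial derivative in x and the y' coefficient is the partial derivative in y:
  ∂F/∂x = -x/8
  ∂F/∂y = y/8

so d/dx[F(x, y(x))] = ∂F/∂x + (∂F/∂y)·y' = 0. Rearranging,
  dy/dx = -(∂F/∂x)/(∂F/∂y) = -(-x/8)/(y/8) = x/y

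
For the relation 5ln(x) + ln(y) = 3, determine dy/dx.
Differentiate both sides with respect to x, treating y as y(x). By the chain rule, any term containing y contributes a factor of y' = dy/dx when we differentiate it.

Move every term to one side and write the relation as F(x, y) = 0. Term by term,
  d/dx[5ln(x)] = 5/x
  d/dx[ln(y)] = y'/y
  d/dx[-3] = 0

The pieces without y' make up ∂F/∂x and the coefficient of y' is ∂F/∂y:
  ∂F/∂x = 5/x,
  ∂F/∂y = 1/y.

Since d/dx[F] = ∂F/∂x + (∂F/∂y)·y' = 0, solve for y':
  (∂F/∂y)·y' = -∂F/∂x
  dy/dx = -(∂F/∂x)/(∂F/∂y) = -(5/x)/(1/y) = -5y/x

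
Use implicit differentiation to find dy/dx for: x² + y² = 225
Apply d/dx to both sides, remembering that y depends on x. Each occurrence of y therefore brings in a y' = dy/dx via the chain rule.

With F(x, y) equal to the left-hand side minus the right, differentiate F term by term:
  d/dx[x^2] = 2x
  d/dx[y^2] = 2y·y'
  d/dx[-225] = 0
Adding these up, d/dx[F] = 0 becomes
  (2x) + (2y)·y' = 0,
so isolating y',
  dy/dx = -(2x)/(2y) = -x/y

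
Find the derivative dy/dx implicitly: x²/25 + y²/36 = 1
Differentiate both sides with respect to x, treating y as y(x). By the chain rule, any term containing y contributes a factor of y' = dy/dx when we differentiate it.

Move every term to one side and write the relation as F(x, y) = 0. Term by term,
  d/dx[x^2/25] = 2x/25
  d/dx[y^2/36] = y·y'/18
  d/dx[-1] = 0

The pieces without y' make up ∂F/∂x and the coefficient of y' is ∂F/∂y:
  ∂F/∂x = 2x/25,
  ∂F/∂y = y/18.

Since d/dx[F] = ∂F/∂x + (∂F/∂y)·y' = 0, solve for y':
  (∂F/∂y)·y' = -∂F/∂x
  dy/dx = -(∂F/∂x)/(∂F/∂y) = -(2x/25)/(y/18) = -36x/(25y)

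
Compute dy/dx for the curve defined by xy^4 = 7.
Differentiate both sides with respect to x, treating y as y(x). By the chain rule, any term containing y contributes a factor of y' = dy/dx when we differentiate it.

Move every term to one side and write the relation as F(x, y) = 0. Term by term,
  d/dx[xy^4] = 4xy^3·y' + y^4
  d/dx[-7] = 0

The pieces without y' make up ∂F/∂x and the coefficient of y' is ∂F/∂y:
  ∂F/∂x = y^4,
  ∂F/∂y = 4xy^3.

Since d/dx[F] = ∂F/∂x + (∂F/∂y)·y' = 0, solve for y':
  (∂F/∂y)·y' = -∂F/∂x
  dy/dx = -(∂F/∂x)/(∂F/∂y) = -(y^4)/(4xy^3) = -y/(4x)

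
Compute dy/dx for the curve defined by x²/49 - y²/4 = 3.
Apply d/dx to both sides, remembering that y depends on x. Each occurrence of y therefore brings in a y' = dy/dx via the chain rule.

With F(x, y) equal to the left-hand side minus the right, differentiate F term by term:
  d/dx[x^2/49] = 2x/49
  d/dx[-y^2/4] = -y·y'/2
  d/dx[-3] = 0
Adding these up, d/dx[F] = 0 becomes
  (2x/49) + (-y/2)·y' = 0,
so isolating y',
  dy/dx = -(2x/49)/(-y/2) = 4x/(49y)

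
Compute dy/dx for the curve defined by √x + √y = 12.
Take d/dx of both sides. Since y is implicitly a function of x, the chain rule attaches a y' = dy/dx factor whenever we differentiate through y.

Set F(x, y) = (left side) − (right side), so the curve is F = 0. Differentiating each term of F:
  d/dx[√(x)] = 1/(2√(x))
  d/dx[√(y)] = y'/(2√(y))
  d/dx[-12] = 0

Collecting, the y'-free part is the partial derivative in x and the y' coefficient is the partial derivative in y:
  ∂F/∂x = 1/(2√(x))
  ∂F/∂y = 1/(2√(y))

so d/dx[F(x, y(x))] = ∂F/∂x + (∂F/∂y)·y' = 0. Rearranging,
  dy/dx = -(∂F/∂x)/(∂F/∂y) = -(1/(2√(x)))/(1/(2√(y))) = -√(y)/√(x)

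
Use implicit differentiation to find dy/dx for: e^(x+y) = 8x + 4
Take d/dx of both sides. Since y is implicitly a function of x, the chain rule attaches a y' = dy/dx factor whenever we differentiate through y.

Set F(x, y) = (left side) − (right side), so the curve is F = 0. Differentiating each term of F:
  d/dx[-8x] = -8
  d/dx[e^(x + y)] = (y' + 1)·e^(x + y)
  d/dx[-4] = 0

Collecting, the y'-free part is the partial derivative in x and the y' coefficient is the partial derivative in y:
  ∂F/∂x = e^(x + y) - 8
  ∂F/∂y = e^(x + y)

so d/dx[F(x, y(x))] = ∂F/∂x + (∂F/∂y)·y' = 0. Rearranging,
  dy/dx = -(∂F/∂x)/(∂F/∂y) = -(e^(x + y) - 8)/(e^(x + y)) = 8e^(-x - y) - 1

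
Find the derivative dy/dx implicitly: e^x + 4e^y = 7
Differentiate the relation implicitly: treat y = y(x) and apply the chain rule, so every y-derivative picks up a y' = dy/dx factor.

With everything moved to the left-hand side, differentiate term by term:
  d/dx[e^(x)] = e^(x)
  d/dx[4e^(y)] = 4·y'·e^(y)
  d/dx[-7] = 0

Separating the contributions that come from x directly and those that come through y:
  without y':      e^(x)
  multiplying y':  4e^(y)

so (e^(x)) + (4e^(y))·y' = 0, and therefore
  dy/dx = -(e^(x))/(4e^(y)) = -e^(x - y)/4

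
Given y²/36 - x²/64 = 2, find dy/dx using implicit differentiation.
Take d/dx of both sides. Since y is implicitly a function of x, the chain rule attaches a y' = dy/dx factor whenever we differentiate through y.

Set F(x, y) = (left side) − (right side), so the curve is F = 0. Differentiating each term of F:
  d/dx[-x^2/64] = -x/32
  d/dx[y^2/36] = y·y'/18
  d/dx[-2] = 0

Collecting, the y'-free part is the partial derivative in x and the y' coefficient is the partial derivative in y:
  ∂F/∂x = -x/32
  ∂F/∂y = y/18

so d/dx[F(x, y(x))] = ∂F/∂x + (∂F/∂y)·y' = 0. Rearranging,
  dy/dx = -(∂F/∂x)/(∂F/∂y) = -(-x/32)/(y/18) = 9x/(16y)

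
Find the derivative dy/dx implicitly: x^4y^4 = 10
Differentiate both sides with respect to x, treating y as y(x). By the chain rule, any term containing y contributes a factor of y' = dy/dx when we differentiate it.

Move every term to one side and write the relation as F(x, y) = 0. Term by term,
  d/dx[x^4y^4] = 4x^4y^3·y' + 4x^3y^4
  d/dx[-10] = 0

The pieces without y' make up ∂F/∂x and the coefficient of y' is ∂F/∂y:
  ∂F/∂x = 4x^3y^4,
  ∂F/∂y = 4x^4y^3.

Since d/dx[F] = ∂F/∂x + (∂F/∂y)·y' = 0, solve for y':
  (∂F/∂y)·y' = -∂F/∂x
  dy/dx = -(∂F/∂x)/(∂F/∂y) = -(4x^3y^4)/(4x^4y^3) = -y/x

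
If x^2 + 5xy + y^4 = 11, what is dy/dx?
Take d/dx of both sides. Since y is implicitly a function of x, the chain rule attaches a y' = dy/dx factor whenever we differentiate through y.

Set F(x, y) = (left side) − (right side), so the curve is F = 0. Differentiating each term of F:
  d/dx[x^2] = 2x
  d/dx[5xy] = 5x·y' + 5y
  d/dx[y^4] = 4y^3·y'
  d/dx[-11] = 0

Collecting, the y'-free part is the partial derivative in x and the y' coefficient is the partial derivative in y:
  ∂F/∂x = 2x + 5y
  ∂F/∂y = 5x + 4y^3

so d/dx[F(x, y(x))] = ∂F/∂x + (∂F/∂y)·y' = 0. Rearranging,
  dy/dx = -(∂F/∂x)/(∂F/∂y) = -(2x + 5y)/(5x + 4y^3) = (-2x - 5y)/(5x + 4y^3)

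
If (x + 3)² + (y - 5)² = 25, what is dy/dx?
Differentiate the relation implicitly: treat y = y(x) and apply the chain rule, so every y-derivative picks up a y' = dy/dx factor.

With everything moved to the left-hand side, differentiate term by term:
  d/dx[(x + 3)^2] = 2x + 6
  d/dx[(y - 5)^2] = 2·y'(y - 5)
  d/dx[-25] = 0

Separating the contributions that come from x directly and those that come through y:
  without y':      2x + 6
  multiplying y':  2y - 10

so (2x + 6) + (2y - 10)·y' = 0, and therefore
  dy/dx = -(2x + 6)/(2y - 10) = (-x - 3)/(y - 5)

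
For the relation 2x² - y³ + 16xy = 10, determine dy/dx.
Apply d/dx to both sides, remembering that y depends on x. Each occurrence of y therefore brings in a y' = dy/dx via the chain rule.

With F(x, y) equal to the left-hand side minus the right, differentiate F term by term:
  d/dx[2x^2] = 4x
  d/dx[16xy] = 16x·y' + 16y
  d/dx[-y^3] = -3y^2·y'
  d/dx[-10] = 0
Adding these up, d/dx[F] = 0 becomes
  (4x + 16y) + (16x - 3y^2)·y' = 0,
so isolating y',
  dy/dx = -(4x + 16y)/(16x - 3y^2) = 4(-x - 4y)/(16x - 3y^2)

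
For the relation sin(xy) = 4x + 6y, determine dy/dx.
Differentiate the relation implicitly: treat y = y(x) and apply the chain rule, so every y-derivative picks up a y' = dy/dx factor.

With everything moved to the left-hand side, differentiate term by term:
  d/dx[-4x] = -4
  d/dx[-6y] = -6·y'
  d/dx[sin(xy)] = (x·y' + y)·cos(xy)

Separating the contributions that come from x directly and those that come through y:
  without y':      y·cos(xy) - 4
  multiplying y':  x·cos(xy) - 6

so (y·cos(xy) - 4) + (x·cos(xy) - 6)·y' = 0, and therefore
  dy/dx = -(y·cos(xy) - 4)/(x·cos(xy) - 6) = (-y·cos(xy) + 4)/(x·cos(xy) - 6)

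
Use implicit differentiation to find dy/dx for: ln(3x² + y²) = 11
Differentiate both sides with respect to x, treating y as y(x). By the chain rule, any term containing y contributes a factor of y' = dy/dx when we differentiate it.

Move every term to one side and write the relation as F(x, y) = 0. Term by term,
  d/dx[ln(3x^2 + y^2)] = (6x + 2y·y')/(3x^2 + y^2)
  d/dx[-11] = 0

The pieces without y' make up ∂F/∂x and the coefficient of y' is ∂F/∂y:
  ∂F/∂x = 6x/(3x^2 + y^2),
  ∂F/∂y = 2y/(3x^2 + y^2).

Since d/dx[F] = ∂F/∂x + (∂F/∂y)·y' = 0, solve for y':
  (∂F/∂y)·y' = -∂F/∂x
  dy/dx = -(∂F/∂x)/(∂F/∂y) = -(6x/(3x^2 + y^2))/(2y/(3x^2 + y^2)) = -3x/y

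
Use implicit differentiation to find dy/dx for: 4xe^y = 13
Differentiate both sides with respect to x, treating y as y(x). By the chain rule, any term containing y contributes a factor of y' = dy/dx when we differentiate it.

Move every term to one side and write the relation as F(x, y) = 0. Term by term,
  d/dx[4x·e^(y)] = 4x·y'·e^(y) + 4e^(y)
  d/dx[-13] = 0

The pieces without y' make up ∂F/∂x and the coefficient of y' is ∂F/∂y:
  ∂F/∂x = 4e^(y),
  ∂F/∂y = 4x·e^(y).

Since d/dx[F] = ∂F/∂x + (∂F/∂y)·y' = 0, solve for y':
  (∂F/∂y)·y' = -∂F/∂x
  dy/dx = -(∂F/∂x)/(∂F/∂y) = -(4e^(y))/(4x·e^(y)) = -1/x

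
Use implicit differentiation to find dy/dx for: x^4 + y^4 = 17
Differentiate the relation implicitly: treat y = y(x) and apply the chain rule, so every y-derivative picks up a y' = dy/dx factor.

With everything moved to the left-hand side, differentiate term by term:
  d/dx[x^4] = 4x^3
  d/dx[y^4] = 4y^3·y'
  d/dx[-17] = 0

Separating the contributions that come from x directly and those that come through y:
  without y':      4x^3
  multiplying y':  4y^3

so (4x^3) + (4y^3)·y' = 0, and therefore
  dy/dx = -(4x^3)/(4y^3) = -x^3/y^3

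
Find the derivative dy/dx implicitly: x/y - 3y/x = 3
Apply d/dx to both sides, remembering that y depends on x. Each occurrence of y therefore brings in a y' = dy/dx via the chain rule.

With F(x, y) equal to the left-hand side minus the right, differentiate F term by term:
  d/dx[x/y] = -x·y'/y^2 + 1/y
  d/dx[-3y/x] = -3·y'/x + 3y/x^2
  d/dx[-3] = 0
Adding these up, d/dx[F] = 0 becomes
  (1/y + 3y/x^2) + (-x/y^2 - 3/x)·y' = 0,
so isolating y',
  dy/dx = -(1/y + 3y/x^2)/(-x/y^2 - 3/x)
        = -((x^2 + 3y^2)/(x^2y))/(-(x^2 + 3y^2)/(xy^2)) = y/x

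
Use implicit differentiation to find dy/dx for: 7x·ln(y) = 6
Differentiate the relation implicitly: treat y = y(x) and apply the chain rule, so every y-derivative picks up a y' = dy/dx factor.

With everything moved to the left-hand side, differentiate term by term:
  d/dx[7x·ln(y)] = 7x·y'/y + 7ln(y)
  d/dx[-6] = 0

Separating the contributions that come from x directly and those that come through y:
  without y':      7ln(y)
  multiplying y':  7x/y

so (7ln(y)) + (7x/y)·y' = 0, and therefore
  dy/dx = -(7ln(y))/(7x/y) = -y·ln(y)/x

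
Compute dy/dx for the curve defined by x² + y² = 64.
Differentiate the relation implicitly: treat y = y(x) and apply the chain rule, so every y-derivative picks up a y' = dy/dx factor.

With everything moved to the left-hand side, differentiate term by term:
  d/dx[x^2] = 2x
  d/dx[y^2] = 2y·y'
  d/dx[-64] = 0

Separating the contributions that come from x directly and those that come through y:
  without y':      2x
  multiplying y':  2y

so (2x) + (2y)·y' = 0, and therefore
  dy/dx = -(2x)/(2y) = -x/y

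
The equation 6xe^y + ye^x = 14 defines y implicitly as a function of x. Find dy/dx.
Apply d/dx to both sides, remembering that y depends on x. Each occurrence of y therefore brings in a y' = dy/dx via the chain rule.

With F(x, y) equal to the left-hand side minus the right, differentiate F term by term:
  d/dx[6x·e^(y)] = 6x·y'·e^(y) + 6e^(y)
  d/dx[y·e^(x)] = y·e^(x) + y'·e^(x)
  d/dx[-14] = 0
Adding these up, d/dx[F] = 0 becomes
  (y·e^(x) + 6e^(y)) + (6x·e^(y) + e^(x))·y' = 0,
so isolating y',
  dy/dx = -(y·e^(x) + 6e^(y))/(6x·e^(y) + e^(x)) = (-y·e^(x) - 6e^(y))/(6x·e^(y) + e^(x))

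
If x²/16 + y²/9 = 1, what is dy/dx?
Apply d/dx to both sides, remembering that y depends on x. Each occurrence of y therefore brings in a y' = dy/dx via the chain rule.

With F(x, y) equal to the left-hand side minus the right, differentiate F term by term:
  d/dx[x^2/16] = x/8
  d/dx[y^2/9] = 2y·y'/9
  d/dx[-1] = 0
Adding these up, d/dx[F] = 0 becomes
  (x/8) + (2y/9)·y' = 0,
so isolating y',
  dy/dx = -(x/8)/(2y/9) = -9x/(16y)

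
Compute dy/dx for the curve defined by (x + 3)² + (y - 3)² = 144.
Apply d/dx to both sides, remembering that y depends on x. Each occurrence of y therefore brings in a y' = dy/dx via the chain rule.

With F(x, y) equal to the left-hand side minus the right, differentiate F term by term:
  d/dx[(x + 3)^2] = 2x + 6
  d/dx[(y - 3)^2] = 2·y'(y - 3)
  d/dx[-144] = 0
Adding these up, d/dx[F] = 0 becomes
  (2x + 6) + (2y - 6)·y' = 0,
so isolating y',
  dy/dx = -(2x + 6)/(2y - 6) = (-x - 3)/(y - 3)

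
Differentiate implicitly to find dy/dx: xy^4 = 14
Take d/dx of both sides. Since y is implicitly a function of x, the chain rule attaches a y' = dy/dx factor whenever we differentiate through y.

Set F(x, y) = (left side) − (right side), so the curve is F = 0. Differentiating each term of F:
  d/dx[xy^4] = 4xy^3·y' + y^4
  d/dx[-14] = 0

Collecting, the y'-free part is the partial derivative in x and the y' coefficient is the partial derivative in y:
  ∂F/∂x = y^4
  ∂F/∂y = 4xy^3

so d/dx[F(x, y(x))] = ∂F/∂x + (∂F/∂y)·y' = 0. Rearranging,
  dy/dx = -(∂F/∂x)/(∂F/∂y) = -(y^4)/(4xy^3) = -y/(4x)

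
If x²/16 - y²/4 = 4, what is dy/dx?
Differentiate both sides with respect to x, treating y as y(x). By the chain rule, any term containing y contributes a factor of y' = dy/dx when we differentiate it.

Move every term to one side and write the relation as F(x, y) = 0. Term by term,
  d/dx[x^2/16] = x/8
  d/dx[-y^2/4] = -y·y'/2
  d/dx[-4] = 0

The pieces without y' make up ∂F/∂x and the coefficient of y' is ∂F/∂y:
  ∂F/∂x = x/8,
  ∂F/∂y = -y/2.

Since d/dx[F] = ∂F/∂x + (∂F/∂y)·y' = 0, solve for y':
  (∂F/∂y)·y' = -∂F/∂x
  dy/dx = -(∂F/∂x)/(∂F/∂y) = -(x/8)/(-y/2) = x/(4y)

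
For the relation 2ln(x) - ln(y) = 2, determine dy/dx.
Take d/dx of both sides. Since y is implicitly a function of x, the chain rule attaches a y' = dy/dx factor whenever we differentiate through y.

Set F(x, y) = (left side) − (right side), so the curve is F = 0. Differentiating each term of F:
  d/dx[2ln(x)] = 2/x
  d/dx[-ln(y)] = -y'/y
  d/dx[-2] = 0

Collecting, the y'-free part is the partial derivative in x and the y' coefficient is the partial derivative in y:
  ∂F/∂x = 2/x
  ∂F/∂y = -1/y

so d/dx[F(x, y(x))] = ∂F/∂x + (∂F/∂y)·y' = 0. Rearranging,
  dy/dx = -(∂F/∂x)/(∂F/∂y) = -(2/x)/(-1/y) = 2y/x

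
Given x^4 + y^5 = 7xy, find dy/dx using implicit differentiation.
Differentiate both sides with respect to x, treating y as y(x). By the chain rule, any term containing y contributes a factor of y' = dy/dx when we differentiate it.

Move every term to one side and write the relation as F(x, y) = 0. Term by term,
  d/dx[x^4] = 4x^3
  d/dx[-7xy] = -7x·y' - 7y
  d/dx[y^5] = 5y^4·y'

The pieces without y' make up ∂F/∂x and the coefficient of y' is ∂F/∂y:
  ∂F/∂x = 4x^3 - 7y,
  ∂F/∂y = -7x + 5y^4.

Since d/dx[F] = ∂F/∂x + (∂F/∂y)·y' = 0, solve for y':
  (∂F/∂y)·y' = -∂F/∂x
  dy/dx = -(∂F/∂x)/(∂F/∂y) = -(4x^3 - 7y)/(-7x + 5y^4) = (4x^3 - 7y)/(7x - 5y^4)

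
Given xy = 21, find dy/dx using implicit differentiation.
Apply d/dx to both sides, remembering that y depends on x. Each occurrence of y therefore brings in a y' = dy/dx via the chain rule.

With F(x, y) equal to the left-hand side minus the right, differentiate F term by term:
  d/dx[xy] = x·y' + y
  d/dx[-21] = 0
Adding these up, d/dx[F] = 0 becomes
  (y) + (x)·y' = 0,
so isolating y',
  dy/dx = -(y)/(x) = -y/x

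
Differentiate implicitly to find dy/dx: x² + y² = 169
Take d/dx of both sides. Since y is implicitly a function of x, the chain rule attaches a y' = dy/dx factor whenever we differentiate through y.

Set F(x, y) = (left side) − (right side), so the curve is F = 0. Differentiating each term of F:
  d/dx[x^2] = 2x
  d/dx[y^2] = 2y·y'
  d/dx[-169] = 0

Collecting, the y'-free part is the partial derivative in x and the y' coefficient is the partial derivative in y:
  ∂F/∂x = 2x
  ∂F/∂y = 2y

so d/dx[F(x, y(x))] = ∂F/∂x + (∂F/∂y)·y' = 0. Rearranging,
  dy/dx = -(∂F/∂x)/(∂F/∂y) = -(2x)/(2y) = -x/y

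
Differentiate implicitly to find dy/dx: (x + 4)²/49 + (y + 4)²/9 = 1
Differentiate both sides with respect to x, treating y as y(x). By the chain rule, any term containing y contributes a factor of y' = dy/dx when we differentiate it.

Move every term to one side and write the relation as F(x, y) = 0. Term by term,
  d/dx[(x + 4)^2/49] = 2x/49 + 8/49
  d/dx[(y + 4)^2/9] = 2·y'(y + 4)/9
  d/dx[-1] = 0

The pieces without y' make up ∂F/∂x and the coefficient of y' is ∂F/∂y:
  ∂F/∂x = 2x/49 + 8/49,
  ∂F/∂y = 2y/9 + 8/9.

Since d/dx[F] = ∂F/∂x + (∂F/∂y)·y' = 0, solve for y':
  (∂F/∂y)·y' = -∂F/∂x
  dy/dx = -(∂F/∂x)/(∂F/∂y) = -(2x/49 + 8/49)/(2y/9 + 8/9)
        = -(2(x + 4)/49)/(2(y + 4)/9) = 9(-x - 4)/(49(y + 4))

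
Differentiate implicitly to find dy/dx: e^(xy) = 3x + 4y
Take d/dx of both sides. Since y is implicitly a function of x, the chain rule attaches a y' = dy/dx factor whenever we differentiate through y.

Set F(x, y) = (left side) − (right side), so the curve is F = 0. Differentiating each term of F:
  d/dx[-3x] = -3
  d/dx[-4y] = -4·y'
  d/dx[e^(xy)] = (x·y' + y)·e^(xy)

Collecting, the y'-free part is the partial derivative in x and the y' coefficient is the partial derivative in y:
  ∂F/∂x = y·e^(xy) - 3
  ∂F/∂y = x·e^(xy) - 4

so d/dx[F(x, y(x))] = ∂F/∂x + (∂F/∂y)·y' = 0. Rearranging,
  dy/dx = -(∂F/∂x)/(∂F/∂y) = -(y·e^(xy) - 3)/(x·e^(xy) - 4) = (-y·e^(xy) + 3)/(x·e^(xy) - 4)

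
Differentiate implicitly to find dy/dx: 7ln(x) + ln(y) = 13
Apply d/dx to both sides, remembering that y depends on x. Each occurrence of y therefore brings in a y' = dy/dx via the chain rule.

With F(x, y) equal to the left-hand side minus the right, differentiate F term by term:
  d/dx[7ln(x)] = 7/x
  d/dx[ln(y)] = y'/y
  d/dx[-13] = 0
Adding these up, d/dx[F] = 0 becomes
  (7/x) + (1/y)·y' = 0,
so isolating y',
  dy/dx = -(7/x)/(1/y) = -7y/x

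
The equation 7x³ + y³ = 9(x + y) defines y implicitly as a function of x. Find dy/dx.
Differentiate both sides with respect to x, treating y as y(x). By the chain rule, any term containing y contributes a factor of y' = dy/dx when we differentiate it.

Move every term to one side and write the relation as F(x, y) = 0. Term by term,
  d/dx[7x^3] = 21x^2
  d/dx[-9x] = -9
  d/dx[y^3] = 3y^2·y'
  d/dx[-9y] = -9·y'

The pieces without y' make up ∂F/∂x and the coefficient of y' is ∂F/∂y:
  ∂F/∂x = 21x^2 - 9,
  ∂F/∂y = 3y^2 - 9.

Since d/dx[F] = ∂F/∂x + (∂F/∂y)·y' = 0, solve for y':
  (∂F/∂y)·y' = -∂F/∂x
  dy/dx = -(∂F/∂x)/(∂F/∂y) = -(21x^2 - 9)/(3y^2 - 9) = (3 - 7x^2)/(y^2 - 3)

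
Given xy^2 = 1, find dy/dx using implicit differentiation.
Differentiate both sides with respect to x, treating y as y(x). By the chain rule, any term containing y contributes a factor of y' = dy/dx when we differentiate it.

Move every term to one side and write the relation as F(x, y) = 0. Term by term,
  d/dx[xy^2] = 2xy·y' + y^2
  d/dx[-1] = 0

The pieces without y' make up ∂F/∂x and the coefficient of y' is ∂F/∂y:
  ∂F/∂x = y^2,
  ∂F/∂y = 2xy.

Since d/dx[F] = ∂F/∂x + (∂F/∂y)·y' = 0, solve for y':
  (∂F/∂y)·y' = -∂F/∂x
  dy/dx = -(∂F/∂x)/(∂F/∂y) = -(y^2)/(2xy) = -y/(2x)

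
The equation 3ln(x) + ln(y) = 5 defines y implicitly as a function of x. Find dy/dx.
Differentiate both sides with respect to x, treating y as y(x). By the chain rule, any term containing y contributes a factor of y' = dy/dx when we differentiate it.

Move every term to one side and write the relation as F(x, y) = 0. Term by term,
  d/dx[3ln(x)] = 3/x
  d/dx[ln(y)] = y'/y
  d/dx[-5] = 0

The pieces without y' make up ∂F/∂x and the coefficient of y' is ∂F/∂y:
  ∂F/∂x = 3/x,
  ∂F/∂y = 1/y.

Since d/dx[F] = ∂F/∂x + (∂F/∂y)·y' = 0, solve for y':
  (∂F/∂y)·y' = -∂F/∂x
  dy/dx = -(∂F/∂x)/(∂F/∂y) = -(3/x)/(1/y) = -3y/x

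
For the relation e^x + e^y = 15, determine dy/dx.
Take d/dx of both sides. Since y is implicitly a function of x, the chain rule attaches a y' = dy/dx factor whenever we differentiate through y.

Set F(x, y) = (left side) − (right side), so the curve is F = 0. Differentiating each term of F:
  d/dx[e^(x)] = e^(x)
  d/dx[e^(y)] = y'·e^(y)
  d/dx[-15] = 0

Collecting, the y'-free part is the partial derivative in x and the y' coefficient is the partial derivative in y:
  ∂F/∂x = e^(x)
  ∂F/∂y = e^(y)

so d/dx[F(x, y(x))] = ∂F/∂x + (∂F/∂y)·y' = 0. Rearranging,
  dy/dx = -(∂F/∂x)/(∂F/∂y) = -(e^(x))/(e^(y)) = -e^(x - y)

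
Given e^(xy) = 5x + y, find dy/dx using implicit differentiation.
Take d/dx of both sides. Since y is implicitly a function of x, the chain rule attaches a y' = dy/dx factor whenever we differentiate through y.

Set F(x, y) = (left side) − (right side), so the curve is F = 0. Differentiating each term of F:
  d/dx[-5x] = -5
  d/dx[-y] = -y'
  d/dx[e^(xy)] = (x·y' + y)·e^(xy)

Collecting, the y'-free part is the partial derivative in x and the y' coefficient is the partial derivative in y:
  ∂F/∂x = y·e^(xy) - 5
  ∂F/∂y = x·e^(xy) - 1

so d/dx[F(x, y(x))] = ∂F/∂x + (∂F/∂y)·y' = 0. Rearranging,
  dy/dx = -(∂F/∂x)/(∂F/∂y) = -(y·e^(xy) - 5)/(x·e^(xy) - 1) = (-y·e^(xy) + 5)/(x·e^(xy) - 1)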